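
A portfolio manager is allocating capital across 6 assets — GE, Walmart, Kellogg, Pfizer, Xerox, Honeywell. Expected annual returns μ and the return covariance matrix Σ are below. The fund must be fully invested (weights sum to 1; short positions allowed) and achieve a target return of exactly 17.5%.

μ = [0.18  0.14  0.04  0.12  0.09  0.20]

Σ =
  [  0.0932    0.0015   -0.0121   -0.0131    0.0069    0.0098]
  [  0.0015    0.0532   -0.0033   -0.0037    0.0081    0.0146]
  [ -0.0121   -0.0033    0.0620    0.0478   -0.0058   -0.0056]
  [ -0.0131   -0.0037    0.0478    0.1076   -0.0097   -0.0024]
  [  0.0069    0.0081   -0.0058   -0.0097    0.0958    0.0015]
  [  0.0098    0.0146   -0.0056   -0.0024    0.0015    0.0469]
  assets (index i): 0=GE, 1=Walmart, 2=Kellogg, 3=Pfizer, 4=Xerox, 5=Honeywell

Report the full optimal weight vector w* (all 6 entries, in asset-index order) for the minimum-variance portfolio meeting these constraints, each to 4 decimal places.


0.2025  0.1652  -0.0648  0.1891  0.0570  0.4509

x=Σ⁻¹μ = [1.7233  1.6245  0.4222  1.3420  0.7847  3.4926]
y=Σ⁻¹𝟙 = [10.9766  13.8163  18.1105  4.3134  9.7498  16.7987]
a=μᵀx=1.484695  b=𝟙ᵀx=9.389310  c=𝟙ᵀy=73.765251  D=ac−b²=21.359737
λ₁=(c·0.175−b)/D = (73.765251·0.175−9.389310)/21.359737 = 0.164778
λ₂=(a−b·0.175)/D = (1.484695−9.389310·0.175)/21.359737 = -0.007417
w* = 0.164778·x + -0.007417·y:
  w_0 = 0.164778·1.7233 + -0.007417·10.9766 = 0.2025  (GE)
  w_1 = 0.164778·1.6245 + -0.007417·13.8163 = 0.1652  (Walmart)
  w_2 = 0.164778·0.4222 + -0.007417·18.1105 = -0.0648  (Kellogg)
  w_3 = 0.164778·1.3420 + -0.007417·4.3134 = 0.1891  (Pfizer)
  w_4 = 0.164778·0.7847 + -0.007417·9.7498 = 0.0570  (Xerox)
  w_5 = 0.164778·3.4926 + -0.007417·16.7987 = 0.4509  (Honeywell)
Σw_i=1.0000  μᵀw=0.1750
σ²=wᵀΣw=λ₁·μ_p+λ₂ = 0.164778·0.175 + -0.007417 = 0.021419 ≈ 0.0214


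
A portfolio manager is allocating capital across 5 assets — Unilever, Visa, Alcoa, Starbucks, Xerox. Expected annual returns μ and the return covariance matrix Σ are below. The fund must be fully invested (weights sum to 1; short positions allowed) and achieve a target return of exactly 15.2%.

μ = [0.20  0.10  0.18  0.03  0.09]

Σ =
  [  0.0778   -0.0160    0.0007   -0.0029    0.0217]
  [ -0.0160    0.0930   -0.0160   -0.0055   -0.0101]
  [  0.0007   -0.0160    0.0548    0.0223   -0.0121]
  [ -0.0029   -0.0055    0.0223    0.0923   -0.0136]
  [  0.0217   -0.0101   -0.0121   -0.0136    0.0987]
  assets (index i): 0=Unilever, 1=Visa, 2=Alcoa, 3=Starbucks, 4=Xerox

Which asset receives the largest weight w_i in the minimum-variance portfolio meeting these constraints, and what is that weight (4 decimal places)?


Alcoa (0.3837)

p=Σ⁻¹μ = [2.7184  2.3776  4.3105  -0.3361  1.0396]
q=Σ⁻¹𝟙 = [13.1860  18.9204  22.9453  8.7759  13.1910]
a=μᵀp=1.640793  b=𝟙ᵀp=10.109867  c=𝟙ᵀq=77.018657  D=ac−b²=24.162266
λ₁=(c·0.152−b)/D = (77.018657·0.152−10.109867)/24.162266 = 0.066094
λ₂=(a−b·0.152)/D = (1.640793−10.109867·0.152)/24.162266 = 0.004308
w* = 0.066094·p + 0.004308·q:
  w_0 = 0.066094·2.7184 + 0.004308·13.1860 = 0.2365  (Unilever)
  w_1 = 0.066094·2.3776 + 0.004308·18.9204 = 0.2387  (Visa)
  w_2 = 0.066094·4.3105 + 0.004308·22.9453 = 0.3837  (Alcoa)
  w_3 = 0.066094·-0.3361 + 0.004308·8.7759 = 0.0156  (Starbucks)
  w_4 = 0.066094·1.0396 + 0.004308·13.1910 = 0.1255  (Xerox)
Σw_i=1.0000  μᵀw=0.1520
σ²=wᵀΣw=λ₁·μ_p+λ₂ = 0.066094·0.152 + 0.004308 = 0.014354 ≈ 0.0144


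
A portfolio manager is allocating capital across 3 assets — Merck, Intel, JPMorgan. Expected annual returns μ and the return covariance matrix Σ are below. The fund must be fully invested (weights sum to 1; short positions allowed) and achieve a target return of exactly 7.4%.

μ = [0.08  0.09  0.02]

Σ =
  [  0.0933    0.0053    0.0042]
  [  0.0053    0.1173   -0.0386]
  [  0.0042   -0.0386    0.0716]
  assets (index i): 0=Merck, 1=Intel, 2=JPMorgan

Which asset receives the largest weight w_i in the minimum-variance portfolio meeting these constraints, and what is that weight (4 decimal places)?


Intel (0.4363)

u=Σ⁻¹μ = [0.7671  0.9843  0.7650]
v=Σ⁻¹𝟙 = [8.8760  15.2550  21.6699]
a=μᵀu=0.165258  b=𝟙ᵀu=2.516434  c=𝟙ᵀv=45.800973  D=ac−b²=1.236551
λ₁=(c·0.074−b)/D = (45.800973·0.074−2.516434)/1.236551 = 0.705865
λ₂=(a−b·0.074)/D = (0.165258−2.516434·0.074)/1.236551 = -0.016949
w* = 0.705865·u + -0.016949·v:
  w_0 = 0.705865·0.7671 + -0.016949·8.8760 = 0.3910  (Merck)
  w_1 = 0.705865·0.9843 + -0.016949·15.2550 = 0.4363  (Intel)
  w_2 = 0.705865·0.7650 + -0.016949·21.6699 = 0.1727  (JPMorgan)
Σw_i=1.0000  μᵀw=0.0740
σ²=wᵀΣw=λ₁·μ_p+λ₂ = 0.705865·0.074 + -0.016949 = 0.035285 ≈ 0.0353


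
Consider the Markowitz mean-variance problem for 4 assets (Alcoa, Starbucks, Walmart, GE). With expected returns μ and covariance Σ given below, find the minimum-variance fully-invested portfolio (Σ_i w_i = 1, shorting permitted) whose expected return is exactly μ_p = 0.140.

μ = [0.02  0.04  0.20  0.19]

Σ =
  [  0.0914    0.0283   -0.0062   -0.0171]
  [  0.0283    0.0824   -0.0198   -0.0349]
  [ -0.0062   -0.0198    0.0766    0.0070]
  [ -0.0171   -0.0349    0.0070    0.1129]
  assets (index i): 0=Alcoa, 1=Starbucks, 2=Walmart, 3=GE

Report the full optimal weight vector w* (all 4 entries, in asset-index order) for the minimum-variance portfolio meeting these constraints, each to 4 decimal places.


0.0594  0.2906  0.3691  0.2809

g=Σ⁻¹μ = [0.1902  2.0460  2.9578  2.1608]
h=Σ⁻¹𝟙 = [8.8623  19.7386  17.4837  15.2173]
a=μᵀg=1.087752  b=𝟙ᵀg=7.354813  c=𝟙ᵀh=61.301848  D=ac−b²=12.587924
λ₁=(c·0.140−b)/D = (61.301848·0.140−7.354813)/12.587924 = 0.097510
λ₂=(a−b·0.140)/D = (1.087752−7.354813·0.140)/12.587924 = 0.004614
w* = 0.097510·g + 0.004614·h:
  w_0 = 0.097510·0.1902 + 0.004614·8.8623 = 0.0594  (Alcoa)
  w_1 = 0.097510·2.0460 + 0.004614·19.7386 = 0.2906  (Starbucks)
  w_2 = 0.097510·2.9578 + 0.004614·17.4837 = 0.3691  (Walmart)
  w_3 = 0.097510·2.1608 + 0.004614·15.2173 = 0.2809  (GE)
Σw_i=1.0000  μᵀw=0.1400
σ²=wᵀΣw=λ₁·μ_p+λ₂ = 0.097510·0.140 + 0.004614 = 0.018265 ≈ 0.0183


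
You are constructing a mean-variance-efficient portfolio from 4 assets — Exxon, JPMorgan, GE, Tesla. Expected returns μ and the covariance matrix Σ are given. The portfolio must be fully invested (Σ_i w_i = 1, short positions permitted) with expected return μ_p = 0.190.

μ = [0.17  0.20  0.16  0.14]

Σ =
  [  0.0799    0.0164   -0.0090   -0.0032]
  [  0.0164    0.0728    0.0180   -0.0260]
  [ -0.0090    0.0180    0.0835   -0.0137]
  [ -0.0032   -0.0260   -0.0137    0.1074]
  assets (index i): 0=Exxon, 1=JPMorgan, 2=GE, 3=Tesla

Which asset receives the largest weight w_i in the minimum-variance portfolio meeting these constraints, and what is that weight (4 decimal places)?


JPMorgan (0.7653)

g=Σ⁻¹μ = [1.8897  2.6496  1.9172  2.2458]
h=Σ⁻¹𝟙 = [11.8567  13.0622  12.8108  14.4606]
a=μᵀg=1.472332  b=𝟙ᵀg=8.702295  c=𝟙ᵀh=52.190312  D=ac−b²=1.111534
λ₁=(c·0.190−b)/D = (52.190312·0.190−8.702295)/1.111534 = 1.092062
λ₂=(a−b·0.190)/D = (1.472332−8.702295·0.190)/1.111534 = -0.162932
w* = 1.092062·g + -0.162932·h:
  w_0 = 1.092062·1.8897 + -0.162932·11.8567 = 0.1318  (Exxon)
  w_1 = 1.092062·2.6496 + -0.162932·13.0622 = 0.7653  (JPMorgan)
  w_2 = 1.092062·1.9172 + -0.162932·12.8108 = 0.0064  (GE)
  w_3 = 1.092062·2.2458 + -0.162932·14.4606 = 0.0965  (Tesla)
Σw_i=1.0000  μᵀw=0.1900
σ²=wᵀΣw=λ₁·μ_p+λ₂ = 1.092062·0.190 + -0.162932 = 0.044560 ≈ 0.0446


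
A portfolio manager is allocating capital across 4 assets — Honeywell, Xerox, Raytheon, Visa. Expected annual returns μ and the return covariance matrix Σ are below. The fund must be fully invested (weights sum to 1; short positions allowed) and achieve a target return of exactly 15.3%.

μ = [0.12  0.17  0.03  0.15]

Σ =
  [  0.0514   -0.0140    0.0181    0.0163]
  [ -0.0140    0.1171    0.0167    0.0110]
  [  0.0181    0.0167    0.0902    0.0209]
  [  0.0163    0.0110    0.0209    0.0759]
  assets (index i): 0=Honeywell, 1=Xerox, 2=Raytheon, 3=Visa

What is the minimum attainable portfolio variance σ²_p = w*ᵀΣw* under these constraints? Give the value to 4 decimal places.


g=Σ⁻¹μ = [2.6769  1.7635  -0.8509  1.3801]
h=Σ⁻¹𝟙 = [18.5018  9.5440  4.0538  6.7024]
a=μᵀg=0.802515  b=𝟙ᵀg=4.969668  c=𝟙ᵀh=38.801990  D=ac−b²=6.441571
λ₁=(c·0.153−b)/D = (38.801990·0.153−4.969668)/6.441571 = 0.150124
λ₂=(a−b·0.153)/D = (0.802515−4.969668·0.153)/6.441571 = 0.006544
w* = 0.150124·g + 0.006544·h:
  w_0 = 0.150124·2.6769 + 0.006544·18.5018 = 0.5230  (Honeywell)
  w_1 = 0.150124·1.7635 + 0.006544·9.5440 = 0.3272  (Xerox)
  w_2 = 0.150124·-0.8509 + 0.006544·4.0538 = -0.1012  (Raytheon)
  w_3 = 0.150124·1.3801 + 0.006544·6.7024 = 0.2511  (Visa)
Σw_i=1.0000  μᵀw=0.1530
σ²=wᵀΣw=λ₁·μ_p+λ₂ = 0.150124·0.153 + 0.006544 = 0.029513 ≈ 0.0295

0.0295


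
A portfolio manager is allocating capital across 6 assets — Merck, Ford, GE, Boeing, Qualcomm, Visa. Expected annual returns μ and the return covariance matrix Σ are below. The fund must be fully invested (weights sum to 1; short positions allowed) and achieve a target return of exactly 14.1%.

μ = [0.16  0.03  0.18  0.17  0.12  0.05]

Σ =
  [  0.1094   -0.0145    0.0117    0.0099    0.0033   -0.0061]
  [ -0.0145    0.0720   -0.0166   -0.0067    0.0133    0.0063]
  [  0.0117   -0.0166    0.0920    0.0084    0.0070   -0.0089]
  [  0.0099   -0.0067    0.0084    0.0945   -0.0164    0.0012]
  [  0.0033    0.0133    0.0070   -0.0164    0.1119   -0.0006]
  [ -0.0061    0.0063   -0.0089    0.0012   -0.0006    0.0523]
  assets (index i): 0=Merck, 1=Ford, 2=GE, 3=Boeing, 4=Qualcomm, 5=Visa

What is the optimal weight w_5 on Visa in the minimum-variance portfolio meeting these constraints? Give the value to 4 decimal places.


0.1062

p=Σ⁻¹μ = [1.2726  0.9523  1.8502  1.7377  1.0675  1.2770]
q=Σ⁻¹𝟙 = [9.9069  16.7159  13.0520  10.6136  7.5056  20.3260]
a=μᵀp=1.052572  b=𝟙ᵀp=8.157226  c=𝟙ᵀq=78.120047  D=ac−b²=15.686650
λ₁=(c·0.141−b)/D = (78.120047·0.141−8.157226)/15.686650 = 0.182174
λ₂=(a−b·0.141)/D = (1.052572−8.157226·0.141)/15.686650 = -0.006222
w* = 0.182174·p + -0.006222·q:
  w_0 = 0.182174·1.2726 + -0.006222·9.9069 = 0.1702  (Merck)
  w_1 = 0.182174·0.9523 + -0.006222·16.7159 = 0.0695  (Ford)
  w_2 = 0.182174·1.8502 + -0.006222·13.0520 = 0.2558  (GE)
  w_3 = 0.182174·1.7377 + -0.006222·10.6136 = 0.2505  (Boeing)
  w_4 = 0.182174·1.0675 + -0.006222·7.5056 = 0.1478  (Qualcomm)
  w_5 = 0.182174·1.2770 + -0.006222·20.3260 = 0.1062  (Visa)
Σw_i=1.0000  μᵀw=0.1410
σ²=wᵀΣw=λ₁·μ_p+λ₂ = 0.182174·0.141 + -0.006222 = 0.019465 ≈ 0.0195


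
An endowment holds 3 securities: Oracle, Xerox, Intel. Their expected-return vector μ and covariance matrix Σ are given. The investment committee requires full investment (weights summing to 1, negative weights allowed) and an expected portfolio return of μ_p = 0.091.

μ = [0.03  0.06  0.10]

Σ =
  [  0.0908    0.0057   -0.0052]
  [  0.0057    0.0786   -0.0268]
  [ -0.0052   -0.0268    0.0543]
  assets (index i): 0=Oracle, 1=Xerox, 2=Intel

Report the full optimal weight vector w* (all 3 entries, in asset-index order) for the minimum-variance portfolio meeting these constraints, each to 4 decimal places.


-0.0734  0.3534  0.7200

x=Σ⁻¹μ = [0.3809  1.6545  2.6947]
y=Σ⁻¹𝟙 = [11.3605  22.3022  30.5115]
a=μᵀx=0.380168  b=𝟙ᵀx=4.730097  c=𝟙ᵀy=64.174226  D=ac−b²=2.023183
λ₁=(c·0.091−b)/D = (64.174226·0.091−4.730097)/2.023183 = 0.548521
λ₂=(a−b·0.091)/D = (0.380168−4.730097·0.091)/2.023183 = -0.024847
w* = 0.548521·x + -0.024847·y:
  w_0 = 0.548521·0.3809 + -0.024847·11.3605 = -0.0734  (Oracle)
  w_1 = 0.548521·1.6545 + -0.024847·22.3022 = 0.3534  (Xerox)
  w_2 = 0.548521·2.6947 + -0.024847·30.5115 = 0.7200  (Intel)
Σw_i=1.0000  μᵀw=0.0910
σ²=wᵀΣw=λ₁·μ_p+λ₂ = 0.548521·0.091 + -0.024847 = 0.025068 ≈ 0.0251


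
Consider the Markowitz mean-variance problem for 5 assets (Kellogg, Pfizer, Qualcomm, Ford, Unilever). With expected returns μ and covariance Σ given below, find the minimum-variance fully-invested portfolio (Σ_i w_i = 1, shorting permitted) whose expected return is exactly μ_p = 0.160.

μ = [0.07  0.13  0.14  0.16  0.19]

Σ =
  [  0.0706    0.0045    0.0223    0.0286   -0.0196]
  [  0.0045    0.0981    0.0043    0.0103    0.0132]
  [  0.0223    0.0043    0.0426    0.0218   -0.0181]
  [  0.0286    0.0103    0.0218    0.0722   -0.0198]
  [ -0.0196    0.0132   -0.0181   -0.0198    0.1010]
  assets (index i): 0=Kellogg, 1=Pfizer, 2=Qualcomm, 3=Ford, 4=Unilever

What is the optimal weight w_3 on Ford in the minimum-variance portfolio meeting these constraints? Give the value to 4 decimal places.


0.2132

p=Σ⁻¹μ = [-0.1534  0.6067  3.5170  1.8888  2.7727]
q=Σ⁻¹𝟙 = [8.4018  5.9034  21.4145  7.6275  16.0928]
a=μᵀp=1.389511  b=𝟙ᵀp=8.631633  c=𝟙ᵀq=59.439978  D=ac−b²=8.087436
λ₁=(c·0.160−b)/D = (59.439978·0.160−8.631633)/8.087436 = 0.108658
λ₂=(a−b·0.160)/D = (1.389511−8.631633·0.160)/8.087436 = 0.001045
w* = 0.108658·p + 0.001045·q:
  w_0 = 0.108658·-0.1534 + 0.001045·8.4018 = -0.0079  (Kellogg)
  w_1 = 0.108658·0.6067 + 0.001045·5.9034 = 0.0721  (Pfizer)
  w_2 = 0.108658·3.5170 + 0.001045·21.4145 = 0.4045  (Qualcomm)
  w_3 = 0.108658·1.8888 + 0.001045·7.6275 = 0.2132  (Ford)
  w_4 = 0.108658·2.7727 + 0.001045·16.0928 = 0.3181  (Unilever)
Σw_i=1.0000  μᵀw=0.1600
σ²=wᵀΣw=λ₁·μ_p+λ₂ = 0.108658·0.160 + 0.001045 = 0.018430 ≈ 0.0184


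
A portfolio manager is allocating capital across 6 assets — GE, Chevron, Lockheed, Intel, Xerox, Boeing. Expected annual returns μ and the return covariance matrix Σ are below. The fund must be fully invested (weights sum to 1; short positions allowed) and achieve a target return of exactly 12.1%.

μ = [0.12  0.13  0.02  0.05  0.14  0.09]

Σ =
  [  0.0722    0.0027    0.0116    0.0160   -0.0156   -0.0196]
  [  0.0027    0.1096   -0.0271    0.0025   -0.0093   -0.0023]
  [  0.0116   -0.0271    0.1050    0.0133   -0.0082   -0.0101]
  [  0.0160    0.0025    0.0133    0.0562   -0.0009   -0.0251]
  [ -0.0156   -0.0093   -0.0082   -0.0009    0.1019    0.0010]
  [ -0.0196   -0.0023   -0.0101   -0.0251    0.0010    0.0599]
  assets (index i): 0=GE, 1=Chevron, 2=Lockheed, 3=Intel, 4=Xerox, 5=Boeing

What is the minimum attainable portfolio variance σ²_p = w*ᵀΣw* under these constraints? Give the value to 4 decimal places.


u=Σ⁻¹μ = [2.4394  1.4584  0.5614  1.3639  1.9083  2.9910]
v=Σ⁻¹𝟙 = [18.6838  13.1144  12.2388  25.1629  14.7278  35.6734]
a=μᵀu=1.098093  b=𝟙ᵀu=10.722337  c=𝟙ᵀv=119.601010  D=ac−b²=16.364498
λ₁=(c·0.121−b)/D = (119.601010·0.121−10.722337)/16.364498 = 0.229117
λ₂=(a−b·0.121)/D = (1.098093−10.722337·0.121)/16.364498 = -0.012179
w* = 0.229117·u + -0.012179·v:
  w_0 = 0.229117·2.4394 + -0.012179·18.6838 = 0.3313  (GE)
  w_1 = 0.229117·1.4584 + -0.012179·13.1144 = 0.1744  (Chevron)
  w_2 = 0.229117·0.5614 + -0.012179·12.2388 = -0.0204  (Lockheed)
  w_3 = 0.229117·1.3639 + -0.012179·25.1629 = 0.0060  (Intel)
  w_4 = 0.229117·1.9083 + -0.012179·14.7278 = 0.2579  (Xerox)
  w_5 = 0.229117·2.9910 + -0.012179·35.6734 = 0.2508  (Boeing)
Σw_i=1.0000  μᵀw=0.1210
σ²=wᵀΣw=λ₁·μ_p+λ₂ = 0.229117·0.121 + -0.012179 = 0.015544 ≈ 0.0155

0.0155


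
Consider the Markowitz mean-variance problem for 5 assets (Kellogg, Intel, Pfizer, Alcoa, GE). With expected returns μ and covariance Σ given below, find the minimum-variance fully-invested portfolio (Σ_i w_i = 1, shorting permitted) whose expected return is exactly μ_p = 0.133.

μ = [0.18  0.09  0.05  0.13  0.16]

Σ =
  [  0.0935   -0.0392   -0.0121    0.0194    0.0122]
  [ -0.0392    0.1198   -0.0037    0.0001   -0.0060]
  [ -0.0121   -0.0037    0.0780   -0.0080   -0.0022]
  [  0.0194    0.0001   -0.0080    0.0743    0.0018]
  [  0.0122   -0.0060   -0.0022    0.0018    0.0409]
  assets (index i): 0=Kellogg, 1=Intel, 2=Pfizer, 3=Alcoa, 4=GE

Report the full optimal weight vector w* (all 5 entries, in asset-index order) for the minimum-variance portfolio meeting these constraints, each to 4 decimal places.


0.2056  0.1693  0.1396  0.1304  0.3551

p=Σ⁻¹μ = [2.0503  1.6381  1.2665  1.2624  3.5533]
q=Σ⁻¹𝟙 = [13.7258  14.5160  17.4315  11.1769  22.9309]
a=μᵀp=1.312443  b=𝟙ᵀp=9.770584  c=𝟙ᵀq=79.780970  D=ac−b²=9.243662
λ₁=(c·0.133−b)/D = (79.780970·0.133−9.770584)/9.243662 = 0.090904
λ₂=(a−b·0.133)/D = (1.312443−9.770584·0.133)/9.243662 = 0.001402
w* = 0.090904·p + 0.001402·q:
  w_0 = 0.090904·2.0503 + 0.001402·13.7258 = 0.2056  (Kellogg)
  w_1 = 0.090904·1.6381 + 0.001402·14.5160 = 0.1693  (Intel)
  w_2 = 0.090904·1.2665 + 0.001402·17.4315 = 0.1396  (Pfizer)
  w_3 = 0.090904·1.2624 + 0.001402·11.1769 = 0.1304  (Alcoa)
  w_4 = 0.090904·3.5533 + 0.001402·22.9309 = 0.3551  (GE)
Σw_i=1.0000  μᵀw=0.1330
σ²=wᵀΣw=λ₁·μ_p+λ₂ = 0.090904·0.133 + 0.001402 = 0.013492 ≈ 0.0135


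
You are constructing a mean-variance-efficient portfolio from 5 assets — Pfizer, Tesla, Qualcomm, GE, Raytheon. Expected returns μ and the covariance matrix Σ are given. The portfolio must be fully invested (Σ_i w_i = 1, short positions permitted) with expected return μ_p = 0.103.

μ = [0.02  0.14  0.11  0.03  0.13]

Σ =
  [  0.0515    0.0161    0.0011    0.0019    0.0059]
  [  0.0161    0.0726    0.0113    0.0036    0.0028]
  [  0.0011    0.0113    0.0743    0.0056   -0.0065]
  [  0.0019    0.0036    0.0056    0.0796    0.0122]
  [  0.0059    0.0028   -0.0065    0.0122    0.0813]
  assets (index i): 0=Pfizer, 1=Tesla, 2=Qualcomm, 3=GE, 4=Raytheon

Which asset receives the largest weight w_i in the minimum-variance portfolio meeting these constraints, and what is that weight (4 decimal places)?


u=Σ⁻¹μ = [-0.3745  1.7352  1.3730  -0.0472  1.6833]
v=Σ⁻¹𝟙 = [15.2246  7.6149  12.2877  9.3801  10.5078]
a=μᵀu=0.603867  b=𝟙ᵀu=4.369648  c=𝟙ᵀv=55.015087  D=ac−b²=14.127994
λ₁=(c·0.103−b)/D = (55.015087·0.103−4.369648)/14.127994 = 0.091797
λ₂=(a−b·0.103)/D = (0.603867−4.369648·0.103)/14.127994 = 0.010886
w* = 0.091797·u + 0.010886·v:
  w_0 = 0.091797·-0.3745 + 0.010886·15.2246 = 0.1314  (Pfizer)
  w_1 = 0.091797·1.7352 + 0.010886·7.6149 = 0.2422  (Tesla)
  w_2 = 0.091797·1.3730 + 0.010886·12.2877 = 0.2598  (Qualcomm)
  w_3 = 0.091797·-0.0472 + 0.010886·9.3801 = 0.0978  (GE)
  w_4 = 0.091797·1.6833 + 0.010886·10.5078 = 0.2689  (Raytheon)
Σw_i=1.0000  μᵀw=0.1030
σ²=wᵀΣw=λ₁·μ_p+λ₂ = 0.091797·0.103 + 0.010886 = 0.020341 ≈ 0.0203

Raytheon (0.2689)


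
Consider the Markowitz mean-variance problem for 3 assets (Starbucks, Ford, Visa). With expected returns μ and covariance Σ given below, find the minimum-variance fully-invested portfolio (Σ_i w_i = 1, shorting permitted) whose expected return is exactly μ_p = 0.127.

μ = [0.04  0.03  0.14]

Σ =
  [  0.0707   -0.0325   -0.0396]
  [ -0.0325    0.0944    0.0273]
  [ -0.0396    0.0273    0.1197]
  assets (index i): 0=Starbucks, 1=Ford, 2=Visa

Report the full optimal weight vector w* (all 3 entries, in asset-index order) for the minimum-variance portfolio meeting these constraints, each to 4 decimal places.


g=Σ⁻¹μ = [1.6708  0.4228  1.6259]
h=Σ⁻¹𝟙 = [29.9162  16.7172  14.4386]
a=μᵀg=0.307146  b=𝟙ᵀg=3.719574  c=𝟙ᵀh=61.072073  D=ac−b²=4.922821
λ₁=(c·0.127−b)/D = (61.072073·0.127−3.719574)/4.922821 = 0.819973
λ₂=(a−b·0.127)/D = (0.307146−3.719574·0.127)/4.922821 = -0.033566
w* = 0.819973·g + -0.033566·h:
  w_0 = 0.819973·1.6708 + -0.033566·29.9162 = 0.3659  (Starbucks)
  w_1 = 0.819973·0.4228 + -0.033566·16.7172 = -0.2144  (Ford)
  w_2 = 0.819973·1.6259 + -0.033566·14.4386 = 0.8486  (Visa)
Σw_i=1.0000  μᵀw=0.1270
σ²=wᵀΣw=λ₁·μ_p+λ₂ = 0.819973·0.127 + -0.033566 = 0.070570 ≈ 0.0706

0.3659  -0.2144  0.8486


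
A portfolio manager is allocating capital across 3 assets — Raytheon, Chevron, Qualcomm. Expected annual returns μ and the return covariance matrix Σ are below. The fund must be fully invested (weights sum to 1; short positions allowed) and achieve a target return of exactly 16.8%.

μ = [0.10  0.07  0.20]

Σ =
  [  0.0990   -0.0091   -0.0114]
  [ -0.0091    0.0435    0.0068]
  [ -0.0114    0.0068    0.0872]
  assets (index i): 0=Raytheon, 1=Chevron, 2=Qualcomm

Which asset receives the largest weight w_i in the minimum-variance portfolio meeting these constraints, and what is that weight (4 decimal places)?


Qualcomm (0.6949)

x=Σ⁻¹μ = [1.4232  1.5380  2.3597]
y=Σ⁻¹𝟙 = [13.6222  24.0604  11.3725]
a=μᵀx=0.721923  b=𝟙ᵀx=5.320949  c=𝟙ᵀy=49.055120  D=ac−b²=7.101536
λ₁=(c·0.168−b)/D = (49.055120·0.168−5.320949)/7.101536 = 0.411222
λ₂=(a−b·0.168)/D = (0.721923−5.320949·0.168)/7.101536 = -0.024220
w* = 0.411222·x + -0.024220·y:
  w_0 = 0.411222·1.4232 + -0.024220·13.6222 = 0.2553  (Raytheon)
  w_1 = 0.411222·1.5380 + -0.024220·24.0604 = 0.0497  (Chevron)
  w_2 = 0.411222·2.3597 + -0.024220·11.3725 = 0.6949  (Qualcomm)
Σw_i=1.0000  μᵀw=0.1680
σ²=wᵀΣw=λ₁·μ_p+λ₂ = 0.411222·0.168 + -0.024220 = 0.044866 ≈ 0.0449


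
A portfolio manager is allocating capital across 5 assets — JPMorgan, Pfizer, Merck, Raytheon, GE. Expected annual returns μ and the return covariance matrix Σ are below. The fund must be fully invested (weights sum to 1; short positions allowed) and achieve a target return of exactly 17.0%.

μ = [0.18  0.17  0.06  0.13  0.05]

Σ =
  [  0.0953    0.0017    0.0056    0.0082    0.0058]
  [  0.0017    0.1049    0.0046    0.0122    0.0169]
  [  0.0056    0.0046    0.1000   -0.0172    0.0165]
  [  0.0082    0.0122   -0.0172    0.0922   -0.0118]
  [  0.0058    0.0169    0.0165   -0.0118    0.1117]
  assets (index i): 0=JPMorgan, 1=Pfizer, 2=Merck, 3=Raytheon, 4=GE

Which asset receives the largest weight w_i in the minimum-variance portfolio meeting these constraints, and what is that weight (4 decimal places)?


JPMorgan (0.4485)

p=Σ⁻¹μ = [1.7121  1.3951  0.6180  1.2120  0.1844]
q=Σ⁻¹𝟙 = [8.2982  6.3659  10.1107  12.0915  7.3423]
a=μᵀp=0.749195  b=𝟙ᵀp=5.121537  c=𝟙ᵀq=44.208668  D=ac−b²=6.890756
λ₁=(c·0.170−b)/D = (44.208668·0.170−5.121537)/6.890756 = 0.347413
λ₂=(a−b·0.170)/D = (0.749195−5.121537·0.170)/6.890756 = -0.017627
w* = 0.347413·p + -0.017627·q:
  w_0 = 0.347413·1.7121 + -0.017627·8.2982 = 0.4485  (JPMorgan)
  w_1 = 0.347413·1.3951 + -0.017627·6.3659 = 0.3725  (Pfizer)
  w_2 = 0.347413·0.6180 + -0.017627·10.1107 = 0.0365  (Merck)
  w_3 = 0.347413·1.2120 + -0.017627·12.0915 = 0.2079  (Raytheon)
  w_4 = 0.347413·0.1844 + -0.017627·7.3423 = -0.0654  (GE)
Σw_i=1.0000  μᵀw=0.1700
σ²=wᵀΣw=λ₁·μ_p+λ₂ = 0.347413·0.170 + -0.017627 = 0.041433 ≈ 0.0414


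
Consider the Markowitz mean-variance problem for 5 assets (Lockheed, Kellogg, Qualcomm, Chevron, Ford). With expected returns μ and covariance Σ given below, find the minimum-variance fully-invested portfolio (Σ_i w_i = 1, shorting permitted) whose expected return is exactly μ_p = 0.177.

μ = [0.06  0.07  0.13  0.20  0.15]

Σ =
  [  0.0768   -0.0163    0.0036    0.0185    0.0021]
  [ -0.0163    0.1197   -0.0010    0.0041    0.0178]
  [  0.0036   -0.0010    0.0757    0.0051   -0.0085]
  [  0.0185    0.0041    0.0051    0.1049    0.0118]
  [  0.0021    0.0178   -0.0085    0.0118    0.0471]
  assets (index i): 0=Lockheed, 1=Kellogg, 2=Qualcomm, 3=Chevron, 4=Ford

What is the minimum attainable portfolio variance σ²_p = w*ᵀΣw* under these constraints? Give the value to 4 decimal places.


0.0334

u=Σ⁻¹μ = [0.2931  0.1282  1.9615  1.4029  3.1257]
v=Σ⁻¹𝟙 = [12.2999  7.0941  14.6386  4.1701  19.5991]
a=μᵀu=1.030996  b=𝟙ᵀu=6.911468  c=𝟙ᵀv=57.801699  D=ac−b²=11.824929
λ₁=(c·0.177−b)/D = (57.801699·0.177−6.911468)/11.824929 = 0.280715
λ₂=(a−b·0.177)/D = (1.030996−6.911468·0.177)/11.824929 = -0.016265
w* = 0.280715·u + -0.016265·v:
  w_0 = 0.280715·0.2931 + -0.016265·12.2999 = -0.1178  (Lockheed)
  w_1 = 0.280715·0.1282 + -0.016265·7.0941 = -0.0794  (Kellogg)
  w_2 = 0.280715·1.9615 + -0.016265·14.6386 = 0.3125  (Qualcomm)
  w_3 = 0.280715·1.4029 + -0.016265·4.1701 = 0.3260  (Chevron)
  w_4 = 0.280715·3.1257 + -0.016265·19.5991 = 0.5586  (Ford)
Σw_i=1.0000  μᵀw=0.1770
σ²=wᵀΣw=λ₁·μ_p+λ₂ = 0.280715·0.177 + -0.016265 = 0.033421 ≈ 0.0334


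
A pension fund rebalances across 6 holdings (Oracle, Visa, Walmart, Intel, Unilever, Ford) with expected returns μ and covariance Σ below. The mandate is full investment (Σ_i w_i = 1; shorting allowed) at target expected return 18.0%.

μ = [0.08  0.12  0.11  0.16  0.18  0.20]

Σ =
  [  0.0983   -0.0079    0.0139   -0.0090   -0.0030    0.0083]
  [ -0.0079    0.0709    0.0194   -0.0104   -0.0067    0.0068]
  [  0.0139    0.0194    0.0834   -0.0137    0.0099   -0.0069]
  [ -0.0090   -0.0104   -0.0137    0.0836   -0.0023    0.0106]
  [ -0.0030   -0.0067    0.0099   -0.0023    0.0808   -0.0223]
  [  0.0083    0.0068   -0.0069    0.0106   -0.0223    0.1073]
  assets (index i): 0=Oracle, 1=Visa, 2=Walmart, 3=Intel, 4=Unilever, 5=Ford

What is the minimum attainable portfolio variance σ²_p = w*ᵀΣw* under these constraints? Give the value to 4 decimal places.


p=Σ⁻¹μ = [0.9598  1.9580  0.8916  2.2197  2.9647  2.1198]
q=Σ⁻¹𝟙 = [11.4874  16.1713  7.7604  15.6951  16.3301  9.7487]
a=μᵀp=1.722574  b=𝟙ᵀp=11.113578  c=𝟙ᵀq=77.193132  D=ac−b²=9.459274
λ₁=(c·0.180−b)/D = (77.193132·0.180−11.113578)/9.459274 = 0.294017
λ₂=(a−b·0.180)/D = (1.722574−11.113578·0.180)/9.459274 = -0.029375
w* = 0.294017·p + -0.029375·q:
  w_0 = 0.294017·0.9598 + -0.029375·11.4874 = -0.0552  (Oracle)
  w_1 = 0.294017·1.9580 + -0.029375·16.1713 = 0.1006  (Visa)
  w_2 = 0.294017·0.8916 + -0.029375·7.7604 = 0.0342  (Walmart)
  w_3 = 0.294017·2.2197 + -0.029375·15.6951 = 0.1916  (Intel)
  w_4 = 0.294017·2.9647 + -0.029375·16.3301 = 0.3920  (Unilever)
  w_5 = 0.294017·2.1198 + -0.029375·9.7487 = 0.3369  (Ford)
Σw_i=1.0000  μᵀw=0.1800
σ²=wᵀΣw=λ₁·μ_p+λ₂ = 0.294017·0.180 + -0.029375 = 0.023548 ≈ 0.0235

0.0235


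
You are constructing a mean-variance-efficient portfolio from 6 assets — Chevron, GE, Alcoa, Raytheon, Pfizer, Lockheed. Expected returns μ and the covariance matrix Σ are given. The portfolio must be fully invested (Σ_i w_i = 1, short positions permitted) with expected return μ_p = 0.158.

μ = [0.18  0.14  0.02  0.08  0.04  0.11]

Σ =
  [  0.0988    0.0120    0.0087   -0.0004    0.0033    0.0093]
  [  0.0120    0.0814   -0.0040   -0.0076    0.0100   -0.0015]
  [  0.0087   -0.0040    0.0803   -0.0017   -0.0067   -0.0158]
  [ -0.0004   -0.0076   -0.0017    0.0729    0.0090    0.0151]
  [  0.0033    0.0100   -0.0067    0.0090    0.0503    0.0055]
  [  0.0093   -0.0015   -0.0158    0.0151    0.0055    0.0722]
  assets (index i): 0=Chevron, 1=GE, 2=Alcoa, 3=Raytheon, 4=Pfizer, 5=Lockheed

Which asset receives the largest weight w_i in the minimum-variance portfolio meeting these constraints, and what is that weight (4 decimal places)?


x=Σ⁻¹μ = [1.4676  1.6287  0.4475  1.0132  0.1173  1.2454]
y=Σ⁻¹𝟙 = [5.4742  11.5578  16.6773  10.5387  16.0718  13.6066]
a=μᵀx=0.723879  b=𝟙ᵀx=5.919694  c=𝟙ᵀy=73.926440  D=ac−b²=18.470996
λ₁=(c·0.158−b)/D = (73.926440·0.158−5.919694)/18.470996 = 0.311877
λ₂=(a−b·0.158)/D = (0.723879−5.919694·0.158)/18.470996 = -0.011447
w* = 0.311877·x + -0.011447·y:
  w_0 = 0.311877·1.4676 + -0.011447·5.4742 = 0.3950  (Chevron)
  w_1 = 0.311877·1.6287 + -0.011447·11.5578 = 0.3756  (GE)
  w_2 = 0.311877·0.4475 + -0.011447·16.6773 = -0.0513  (Alcoa)
  w_3 = 0.311877·1.0132 + -0.011447·10.5387 = 0.1954  (Raytheon)
  w_4 = 0.311877·0.1173 + -0.011447·16.0718 = -0.1474  (Pfizer)
  w_5 = 0.311877·1.2454 + -0.011447·13.6066 = 0.2327  (Lockheed)
Σw_i=1.0000  μᵀw=0.1580
σ²=wᵀΣw=λ₁·μ_p+λ₂ = 0.311877·0.158 + -0.011447 = 0.037830 ≈ 0.0378

Chevron (0.3950)


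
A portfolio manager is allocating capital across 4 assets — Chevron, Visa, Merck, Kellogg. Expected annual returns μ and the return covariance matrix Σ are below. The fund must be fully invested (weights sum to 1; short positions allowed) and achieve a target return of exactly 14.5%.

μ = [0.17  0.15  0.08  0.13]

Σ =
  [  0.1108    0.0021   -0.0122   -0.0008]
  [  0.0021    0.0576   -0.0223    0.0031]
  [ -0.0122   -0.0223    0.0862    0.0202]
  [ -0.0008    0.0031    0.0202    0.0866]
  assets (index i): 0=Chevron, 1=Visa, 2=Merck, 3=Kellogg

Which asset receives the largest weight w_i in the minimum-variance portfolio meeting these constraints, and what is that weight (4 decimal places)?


Visa (0.4442)

x=Σ⁻¹μ = [1.6743  3.1677  1.7514  0.9947]
y=Σ⁻¹𝟙 = [10.5660  23.4230  17.5847  6.7047]
a=μᵀx=1.029202  b=𝟙ᵀx=7.588060  c=𝟙ᵀy=58.278437  D=ac−b²=2.401604
λ₁=(c·0.145−b)/D = (58.278437·0.145−7.588060)/2.401604 = 0.359057
λ₂=(a−b·0.145)/D = (1.029202−7.588060·0.145)/2.401604 = -0.029592
w* = 0.359057·x + -0.029592·y:
  w_0 = 0.359057·1.6743 + -0.029592·10.5660 = 0.2885  (Chevron)
  w_1 = 0.359057·3.1677 + -0.029592·23.4230 = 0.4442  (Visa)
  w_2 = 0.359057·1.7514 + -0.029592·17.5847 = 0.1085  (Merck)
  w_3 = 0.359057·0.9947 + -0.029592·6.7047 = 0.1588  (Kellogg)
Σw_i=1.0000  μᵀw=0.1450
σ²=wᵀΣw=λ₁·μ_p+λ₂ = 0.359057·0.145 + -0.029592 = 0.022472 ≈ 0.0225


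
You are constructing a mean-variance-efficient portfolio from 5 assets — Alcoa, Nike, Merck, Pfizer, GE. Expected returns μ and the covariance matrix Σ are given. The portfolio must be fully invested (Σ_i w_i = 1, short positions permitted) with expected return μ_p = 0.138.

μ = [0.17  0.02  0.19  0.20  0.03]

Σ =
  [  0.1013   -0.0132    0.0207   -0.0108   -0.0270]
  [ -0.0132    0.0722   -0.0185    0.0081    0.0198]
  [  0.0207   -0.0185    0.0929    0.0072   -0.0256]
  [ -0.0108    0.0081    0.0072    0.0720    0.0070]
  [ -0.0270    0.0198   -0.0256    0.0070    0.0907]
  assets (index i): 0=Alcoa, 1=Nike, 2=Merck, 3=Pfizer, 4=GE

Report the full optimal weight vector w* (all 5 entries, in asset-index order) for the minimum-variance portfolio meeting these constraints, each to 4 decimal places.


0.2253  0.1302  0.2116  0.2583  0.1746

u=Σ⁻¹μ = [1.9596  0.4869  1.7984  2.7297  1.1047]
v=Σ⁻¹𝟙 = [14.2035  14.5437  13.7537  11.5428  15.0698]
a=μᵀu=1.263650  b=𝟙ᵀu=8.079334  c=𝟙ᵀv=69.113496  D=ac−b²=22.059596
λ₁=(c·0.138−b)/D = (69.113496·0.138−8.079334)/22.059596 = 0.066109
λ₂=(a−b·0.138)/D = (1.263650−8.079334·0.138)/22.059596 = 0.006741
w* = 0.066109·u + 0.006741·v:
  w_0 = 0.066109·1.9596 + 0.006741·14.2035 = 0.2253  (Alcoa)
  w_1 = 0.066109·0.4869 + 0.006741·14.5437 = 0.1302  (Nike)
  w_2 = 0.066109·1.7984 + 0.006741·13.7537 = 0.2116  (Merck)
  w_3 = 0.066109·2.7297 + 0.006741·11.5428 = 0.2583  (Pfizer)
  w_4 = 0.066109·1.1047 + 0.006741·15.0698 = 0.1746  (GE)
Σw_i=1.0000  μᵀw=0.1380
σ²=wᵀΣw=λ₁·μ_p+λ₂ = 0.066109·0.138 + 0.006741 = 0.015864 ≈ 0.0159


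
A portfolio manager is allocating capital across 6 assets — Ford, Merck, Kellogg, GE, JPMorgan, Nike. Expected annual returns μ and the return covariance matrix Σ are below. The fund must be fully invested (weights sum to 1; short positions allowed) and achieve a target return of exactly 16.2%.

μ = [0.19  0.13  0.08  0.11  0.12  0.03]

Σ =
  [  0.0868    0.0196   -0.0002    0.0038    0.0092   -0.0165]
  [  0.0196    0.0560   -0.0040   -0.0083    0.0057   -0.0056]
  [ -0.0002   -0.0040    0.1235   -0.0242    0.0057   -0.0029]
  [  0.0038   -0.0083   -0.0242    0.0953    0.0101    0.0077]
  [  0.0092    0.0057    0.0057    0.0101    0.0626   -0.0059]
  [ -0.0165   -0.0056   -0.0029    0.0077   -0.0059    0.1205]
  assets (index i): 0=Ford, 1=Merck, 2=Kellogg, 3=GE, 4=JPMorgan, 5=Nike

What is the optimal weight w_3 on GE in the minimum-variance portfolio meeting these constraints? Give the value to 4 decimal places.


g=Σ⁻¹μ = [1.6740  1.9252  0.9253  1.3115  1.2533  0.5675]
h=Σ⁻¹𝟙 = [7.7686  17.6409  10.8466  12.4647  11.1886  10.1947]
a=μᵀg=0.954032  b=𝟙ᵀg=7.656676  c=𝟙ᵀh=70.104116  D=ac−b²=8.256851
λ₁=(c·0.162−b)/D = (70.104116·0.162−7.656676)/8.256851 = 0.448136
λ₂=(a−b·0.162)/D = (0.954032−7.656676·0.162)/8.256851 = -0.034680
w* = 0.448136·g + -0.034680·h:
  w_0 = 0.448136·1.6740 + -0.034680·7.7686 = 0.4807  (Ford)
  w_1 = 0.448136·1.9252 + -0.034680·17.6409 = 0.2510  (Merck)
  w_2 = 0.448136·0.9253 + -0.034680·10.8466 = 0.0385  (Kellogg)
  w_3 = 0.448136·1.3115 + -0.034680·12.4647 = 0.1554  (GE)
  w_4 = 0.448136·1.2533 + -0.034680·11.1886 = 0.1736  (JPMorgan)
  w_5 = 0.448136·0.5675 + -0.034680·10.1947 = -0.0992  (Nike)
Σw_i=1.0000  μᵀw=0.1620
σ²=wᵀΣw=λ₁·μ_p+λ₂ = 0.448136·0.162 + -0.034680 = 0.037918 ≈ 0.0379

0.1554


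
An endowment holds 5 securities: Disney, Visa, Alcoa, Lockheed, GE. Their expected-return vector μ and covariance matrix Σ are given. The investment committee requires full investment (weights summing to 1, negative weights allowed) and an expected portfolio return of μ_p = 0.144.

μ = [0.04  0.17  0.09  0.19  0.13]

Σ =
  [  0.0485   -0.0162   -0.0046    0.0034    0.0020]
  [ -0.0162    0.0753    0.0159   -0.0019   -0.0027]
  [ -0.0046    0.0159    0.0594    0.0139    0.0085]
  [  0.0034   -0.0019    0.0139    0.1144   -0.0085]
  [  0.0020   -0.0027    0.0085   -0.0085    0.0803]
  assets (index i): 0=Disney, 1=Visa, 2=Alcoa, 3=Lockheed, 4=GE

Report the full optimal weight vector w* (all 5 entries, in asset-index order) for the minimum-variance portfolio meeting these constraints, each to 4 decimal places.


x=Σ⁻¹μ = [1.5327  2.6445  0.2512  1.7646  1.8299]
y=Σ⁻¹𝟙 = [26.3717  17.3312  10.6735  7.8460  12.0799]
a=μᵀx=1.106645  b=𝟙ᵀx=8.022908  c=𝟙ᵀy=74.302250  D=ac−b²=17.859128
λ₁=(c·0.144−b)/D = (74.302250·0.144−8.022908)/17.859128 = 0.149874
λ₂=(a−b·0.144)/D = (1.106645−8.022908·0.144)/17.859128 = -0.002724
w* = 0.149874·x + -0.002724·y:
  w_0 = 0.149874·1.5327 + -0.002724·26.3717 = 0.1579  (Disney)
  w_1 = 0.149874·2.6445 + -0.002724·17.3312 = 0.3491  (Visa)
  w_2 = 0.149874·0.2512 + -0.002724·10.6735 = 0.0086  (Alcoa)
  w_3 = 0.149874·1.7646 + -0.002724·7.8460 = 0.2431  (Lockheed)
  w_4 = 0.149874·1.8299 + -0.002724·12.0799 = 0.2413  (GE)
Σw_i=1.0000  μᵀw=0.1440
σ²=wᵀΣw=λ₁·μ_p+λ₂ = 0.149874·0.144 + -0.002724 = 0.018858 ≈ 0.0189

0.1579  0.3491  0.0086  0.2431  0.2413


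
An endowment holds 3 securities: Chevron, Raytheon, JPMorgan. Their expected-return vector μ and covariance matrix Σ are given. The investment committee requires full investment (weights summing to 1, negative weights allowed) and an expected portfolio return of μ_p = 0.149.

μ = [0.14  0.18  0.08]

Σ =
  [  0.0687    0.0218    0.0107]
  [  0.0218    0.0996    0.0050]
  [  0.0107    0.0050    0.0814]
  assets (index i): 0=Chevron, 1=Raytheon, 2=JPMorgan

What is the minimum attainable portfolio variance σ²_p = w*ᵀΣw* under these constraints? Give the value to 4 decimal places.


u=Σ⁻¹μ = [1.4684  1.4507  0.7007]
v=Σ⁻¹𝟙 = [10.6495  7.1850  10.4438]
a=μᵀu=0.522747  b=𝟙ᵀu=3.619725  c=𝟙ᵀv=28.278246  D=ac−b²=1.679972
λ₁=(c·0.149−b)/D = (28.278246·0.149−3.619725)/1.679972 = 0.353419
λ₂=(a−b·0.149)/D = (0.522747−3.619725·0.149)/1.679972 = -0.009876
w* = 0.353419·u + -0.009876·v:
  w_0 = 0.353419·1.4684 + -0.009876·10.6495 = 0.4138  (Chevron)
  w_1 = 0.353419·1.4507 + -0.009876·7.1850 = 0.4417  (Raytheon)
  w_2 = 0.353419·0.7007 + -0.009876·10.4438 = 0.1445  (JPMorgan)
Σw_i=1.0000  μᵀw=0.1490
σ²=wᵀΣw=λ₁·μ_p+λ₂ = 0.353419·0.149 + -0.009876 = 0.042783 ≈ 0.0428

0.0428


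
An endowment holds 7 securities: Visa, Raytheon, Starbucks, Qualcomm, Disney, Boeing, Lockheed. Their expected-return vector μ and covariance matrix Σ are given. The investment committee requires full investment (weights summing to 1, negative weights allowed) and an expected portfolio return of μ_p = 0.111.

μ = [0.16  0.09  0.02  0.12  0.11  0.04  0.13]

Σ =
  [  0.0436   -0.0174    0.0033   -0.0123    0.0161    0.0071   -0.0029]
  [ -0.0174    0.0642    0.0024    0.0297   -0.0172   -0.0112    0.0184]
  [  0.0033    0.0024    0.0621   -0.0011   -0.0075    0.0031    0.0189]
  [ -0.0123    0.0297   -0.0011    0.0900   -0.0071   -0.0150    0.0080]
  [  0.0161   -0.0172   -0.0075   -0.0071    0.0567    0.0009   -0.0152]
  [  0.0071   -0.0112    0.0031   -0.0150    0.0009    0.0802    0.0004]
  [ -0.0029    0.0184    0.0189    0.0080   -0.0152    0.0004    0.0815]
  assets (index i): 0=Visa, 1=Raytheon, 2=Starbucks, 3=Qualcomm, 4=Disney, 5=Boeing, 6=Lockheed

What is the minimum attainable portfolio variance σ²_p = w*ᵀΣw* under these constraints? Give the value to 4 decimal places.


0.0090

p=Σ⁻¹μ = [4.1906  2.1210  -0.2285  1.3271  1.9334  0.6516  1.5455]
q=Σ⁻¹𝟙 = [23.7288  23.1038  13.7690  10.4592  22.9173  14.7221  7.8804]
a=μᵀp=1.455713  b=𝟙ᵀp=11.540665  c=𝟙ᵀq=116.580546  D=ac−b²=36.520917
λ₁=(c·0.111−b)/D = (116.580546·0.111−11.540665)/36.520917 = 0.038328
λ₂=(a−b·0.111)/D = (1.455713−11.540665·0.111)/36.520917 = 0.004784
w* = 0.038328·p + 0.004784·q:
  w_0 = 0.038328·4.1906 + 0.004784·23.7288 = 0.2741  (Visa)
  w_1 = 0.038328·2.1210 + 0.004784·23.1038 = 0.1918  (Raytheon)
  w_2 = 0.038328·-0.2285 + 0.004784·13.7690 = 0.0571  (Starbucks)
  w_3 = 0.038328·1.3271 + 0.004784·10.4592 = 0.1009  (Qualcomm)
  w_4 = 0.038328·1.9334 + 0.004784·22.9173 = 0.1837  (Disney)
  w_5 = 0.038328·0.6516 + 0.004784·14.7221 = 0.0954  (Boeing)
  w_6 = 0.038328·1.5455 + 0.004784·7.8804 = 0.0969  (Lockheed)
Σw_i=1.0000  μᵀw=0.1110
σ²=wᵀΣw=λ₁·μ_p+λ₂ = 0.038328·0.111 + 0.004784 = 0.009038 ≈ 0.0090


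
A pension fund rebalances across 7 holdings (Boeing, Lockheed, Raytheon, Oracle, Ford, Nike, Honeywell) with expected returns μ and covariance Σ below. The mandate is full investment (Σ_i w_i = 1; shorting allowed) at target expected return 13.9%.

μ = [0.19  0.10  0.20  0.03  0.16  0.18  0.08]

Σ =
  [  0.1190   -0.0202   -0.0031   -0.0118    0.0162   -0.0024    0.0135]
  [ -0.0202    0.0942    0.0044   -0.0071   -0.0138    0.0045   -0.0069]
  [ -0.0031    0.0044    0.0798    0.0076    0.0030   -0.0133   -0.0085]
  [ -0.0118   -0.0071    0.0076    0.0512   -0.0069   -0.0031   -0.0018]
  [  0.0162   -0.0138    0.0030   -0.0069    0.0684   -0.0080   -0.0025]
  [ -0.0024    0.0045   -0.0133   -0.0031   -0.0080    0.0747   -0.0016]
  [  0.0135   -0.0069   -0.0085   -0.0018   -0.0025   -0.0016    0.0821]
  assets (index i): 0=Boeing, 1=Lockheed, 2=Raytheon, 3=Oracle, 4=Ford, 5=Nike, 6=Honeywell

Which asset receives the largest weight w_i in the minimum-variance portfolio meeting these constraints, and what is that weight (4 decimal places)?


x=Σ⁻¹μ = [1.6449  1.7248  2.9250  1.3831  2.7385  3.2585  1.3290]
y=Σ⁻¹𝟙 = [10.2471  17.4167  13.3502  26.7509  20.5492  18.6742  14.9174]
a=μᵀx=2.242520  b=𝟙ᵀx=15.003799  c=𝟙ᵀy=121.905657  D=ac−b²=48.261897
λ₁=(c·0.139−b)/D = (121.905657·0.139−15.003799)/48.261897 = 0.040220
λ₂=(a−b·0.139)/D = (2.242520−15.003799·0.139)/48.261897 = 0.003253
w* = 0.040220·x + 0.003253·y:
  w_0 = 0.040220·1.6449 + 0.003253·10.2471 = 0.0995  (Boeing)
  w_1 = 0.040220·1.7248 + 0.003253·17.4167 = 0.1260  (Lockheed)
  w_2 = 0.040220·2.9250 + 0.003253·13.3502 = 0.1611  (Raytheon)
  w_3 = 0.040220·1.3831 + 0.003253·26.7509 = 0.1426  (Oracle)
  w_4 = 0.040220·2.7385 + 0.003253·20.5492 = 0.1770  (Ford)
  w_5 = 0.040220·3.2585 + 0.003253·18.6742 = 0.1918  (Nike)
  w_6 = 0.040220·1.3290 + 0.003253·14.9174 = 0.1020  (Honeywell)
Σw_i=1.0000  μᵀw=0.1390
σ²=wᵀΣw=λ₁·μ_p+λ₂ = 0.040220·0.139 + 0.003253 = 0.008843 ≈ 0.0088

Nike (0.1918)
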